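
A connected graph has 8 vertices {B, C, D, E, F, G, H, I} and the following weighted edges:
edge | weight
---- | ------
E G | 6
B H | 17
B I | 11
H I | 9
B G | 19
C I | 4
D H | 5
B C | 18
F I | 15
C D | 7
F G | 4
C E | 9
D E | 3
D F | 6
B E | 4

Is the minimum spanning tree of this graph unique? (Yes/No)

No

Kruskal's algorithm — process edges by increasing weight (ties by edge label):
D E (3): add — endpoints in different components.
B E (4): add — endpoints in different components.
C I (4): add — endpoints in different components.
F G (4): add — endpoints in different components.
D H (5): add — endpoints in different components.
D F (6): add — endpoints in different components.
E G (6): skip — E and G already connected.
C D (7): add — endpoints in different components.
Non-tree edge E G has weight 6, equal to the heaviest edge on its tree cycle — swapping gives another MST of the same weight. Not unique.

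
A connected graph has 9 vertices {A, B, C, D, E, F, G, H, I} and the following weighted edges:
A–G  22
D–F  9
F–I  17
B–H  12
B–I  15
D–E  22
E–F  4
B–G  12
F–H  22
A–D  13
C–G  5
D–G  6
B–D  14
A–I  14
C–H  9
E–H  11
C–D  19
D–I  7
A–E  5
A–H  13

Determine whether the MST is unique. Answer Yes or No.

Sort edges by weight, then run Kruskal:
E–F (4): add — endpoints in different components.
A–E (5): add — endpoints in different components.
C–G (5): add — endpoints in different components.
D–G (6): add — endpoints in different components.
D–I (7): add — endpoints in different components.
C–H (9): add — endpoints in different components.
D–F (9): add — endpoints in different components.
E–H (11): skip — E and H already connected.
B–G (12): add — endpoints in different components.
Non-tree edge B–H has weight 12, equal to the heaviest edge on its tree cycle — swapping gives another MST of the same weight. Not unique.

No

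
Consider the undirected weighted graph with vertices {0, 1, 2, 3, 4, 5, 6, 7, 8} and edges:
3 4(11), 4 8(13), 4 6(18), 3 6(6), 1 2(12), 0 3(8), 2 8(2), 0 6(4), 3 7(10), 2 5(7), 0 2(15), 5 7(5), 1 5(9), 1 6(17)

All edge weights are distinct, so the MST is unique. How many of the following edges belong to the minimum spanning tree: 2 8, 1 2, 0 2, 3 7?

Kruskal: consider edges lightest-first.
2 8 (2): add — endpoints in different components.
0 6 (4): add — endpoints in different components.
5 7 (5): add — endpoints in different components.
3 6 (6): add — endpoints in different components.
2 5 (7): add — endpoints in different components.
0 3 (8): skip — 0 and 3 already connected.
1 5 (9): add — endpoints in different components.
3 7 (10): add — endpoints in different components.
3 4 (11): add — endpoints in different components.
MST edge set: {2 8, 0 6, 5 7, 3 6, 2 5, 1 5, 3 7, 3 4}.
Of the listed edges, {2 8, 3 7} are in the MST → 2.

2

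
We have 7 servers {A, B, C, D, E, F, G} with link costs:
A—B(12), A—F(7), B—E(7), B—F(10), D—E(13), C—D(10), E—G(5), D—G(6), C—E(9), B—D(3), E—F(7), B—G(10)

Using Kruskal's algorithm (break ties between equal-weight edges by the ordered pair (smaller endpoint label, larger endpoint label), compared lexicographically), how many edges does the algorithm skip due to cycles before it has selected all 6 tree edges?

1

Kruskal: consider edges lightest-first.
B—D (3): add. Components now {A} {B,D} {C} {E} {F} {G}
E—G (5): add. Components now {A} {B,D} {C} {E,G} {F}
D—G (6): add. Components now {A} {B,D,E,G} {C} {F}
A—F (7): add. Components now {A,F} {B,D,E,G} {C}
B—E (7): skip — B and E already connected.
E—F (7): add. Components now {A,B,D,E,F,G} {C}
C—E (9): add. Components now {A,B,C,D,E,F,G}
Edges rejected before the tree was complete: 1.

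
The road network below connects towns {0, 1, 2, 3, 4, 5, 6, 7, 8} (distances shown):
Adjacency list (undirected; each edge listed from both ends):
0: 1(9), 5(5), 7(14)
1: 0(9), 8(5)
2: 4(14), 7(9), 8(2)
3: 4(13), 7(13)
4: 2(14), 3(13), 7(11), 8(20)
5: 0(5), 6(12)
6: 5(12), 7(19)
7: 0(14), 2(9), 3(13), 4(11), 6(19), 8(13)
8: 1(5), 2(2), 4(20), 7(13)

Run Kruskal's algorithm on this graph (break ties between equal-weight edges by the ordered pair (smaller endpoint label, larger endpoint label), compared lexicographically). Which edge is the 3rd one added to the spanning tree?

1-8

Kruskal's algorithm — process edges by increasing weight (ties by edge label):
2—8 (2): add — endpoints in different components.
0—5 (5): add — endpoints in different components.
1—8 (5): add — endpoints in different components.
0—1 (9): add — endpoints in different components.
2—7 (9): add — endpoints in different components.
4—7 (11): add — endpoints in different components.
5—6 (12): add — endpoints in different components.
3—4 (13): add — endpoints in different components.
The 3rd edge added is 1—8.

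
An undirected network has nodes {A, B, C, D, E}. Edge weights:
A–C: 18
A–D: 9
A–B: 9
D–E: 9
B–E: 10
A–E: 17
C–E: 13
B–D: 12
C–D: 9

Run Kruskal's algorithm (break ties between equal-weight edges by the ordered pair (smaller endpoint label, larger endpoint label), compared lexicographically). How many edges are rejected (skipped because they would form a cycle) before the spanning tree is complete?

Kruskal: consider edges lightest-first.
A–B (9): add — endpoints in different components.
A–D (9): add — endpoints in different components.
C–D (9): add — endpoints in different components.
D–E (9): add — endpoints in different components.
Edges rejected before the tree was complete: 0.

0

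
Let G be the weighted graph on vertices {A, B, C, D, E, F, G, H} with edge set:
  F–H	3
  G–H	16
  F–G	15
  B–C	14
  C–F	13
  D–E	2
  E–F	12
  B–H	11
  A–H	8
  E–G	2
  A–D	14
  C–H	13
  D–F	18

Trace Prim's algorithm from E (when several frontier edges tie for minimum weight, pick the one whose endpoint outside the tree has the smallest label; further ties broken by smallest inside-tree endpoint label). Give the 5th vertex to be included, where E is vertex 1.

Prim's algorithm from E:
Step 1: cheapest edge leaving the tree is D–E (2); add D.
Step 2: cheapest edge leaving the tree is E–G (2); add G.
Step 3: cheapest edge leaving the tree is E–F (12); add F.
Step 4: cheapest edge leaving the tree is F–H (3); add H.
Step 5: cheapest edge leaving the tree is A–H (8); add A.
Step 6: cheapest edge leaving the tree is B–H (11); add B.
Step 7: cheapest edge leaving the tree is C–F (13); add C.
Vertex order: E, D, G, F, H, A, B, C. The 5th vertex is H.

H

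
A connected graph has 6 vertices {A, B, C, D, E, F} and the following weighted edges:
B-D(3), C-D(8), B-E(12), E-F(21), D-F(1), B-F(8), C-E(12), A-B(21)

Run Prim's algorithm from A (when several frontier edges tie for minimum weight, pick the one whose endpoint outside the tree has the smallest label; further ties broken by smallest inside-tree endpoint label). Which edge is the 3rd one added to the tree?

Prim, starting at A.
Step 1: frontier [A-B 21] → take A-B (21); add B.
Step 2: frontier [B-D 3, B-F 8, B-E 12] → take B-D (3); add D.
Step 3: frontier [B-F 8, B-E 12, D-F 1, C-D 8] → take D-F (1); add F.
Step 4: frontier [B-E 12, C-D 8, E-F 21] → take C-D (8); add C.
Step 5: frontier [B-E 12, C-E 12, E-F 21] → take B-E (12); add E.
The 3rd edge added is D-F.

D-F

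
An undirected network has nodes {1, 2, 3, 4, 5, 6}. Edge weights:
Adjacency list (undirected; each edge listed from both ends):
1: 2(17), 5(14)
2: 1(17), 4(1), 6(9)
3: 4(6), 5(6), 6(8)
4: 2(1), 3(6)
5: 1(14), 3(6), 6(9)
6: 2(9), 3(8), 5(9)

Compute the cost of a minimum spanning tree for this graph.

Sort edges by weight, then run Kruskal:
2 4 (1): add — endpoints in different components.
3 4 (6): add — endpoints in different components.
3 5 (6): add — endpoints in different components.
3 6 (8): add — endpoints in different components.
2 6 (9): skip — 2 and 6 already connected.
5 6 (9): skip — 5 and 6 already connected.
1 5 (14): add — endpoints in different components.
MST edges: 2 4, 3 4, 3 5, 3 6, 1 5; total weight 1+6+6+8+14 = 35.

35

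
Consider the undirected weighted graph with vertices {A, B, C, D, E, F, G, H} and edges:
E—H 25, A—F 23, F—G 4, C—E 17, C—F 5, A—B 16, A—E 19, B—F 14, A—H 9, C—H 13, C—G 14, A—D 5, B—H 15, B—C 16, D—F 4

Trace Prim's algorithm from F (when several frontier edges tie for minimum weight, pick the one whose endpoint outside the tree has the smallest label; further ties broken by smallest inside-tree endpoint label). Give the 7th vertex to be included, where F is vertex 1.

B

Prim, starting at F.
Step 1: cheapest edge leaving the tree is D—F (4); add D.
Step 2: cheapest edge leaving the tree is F—G (4); add G.
Step 3: cheapest edge leaving the tree is A—D (5); add A.
Step 4: cheapest edge leaving the tree is C—F (5); add C.
Step 5: cheapest edge leaving the tree is A—H (9); add H.
Step 6: cheapest edge leaving the tree is B—F (14); add B.
Step 7: cheapest edge leaving the tree is C—E (17); add E.
Vertex order: F, D, G, A, C, H, B, E. The 7th vertex is B.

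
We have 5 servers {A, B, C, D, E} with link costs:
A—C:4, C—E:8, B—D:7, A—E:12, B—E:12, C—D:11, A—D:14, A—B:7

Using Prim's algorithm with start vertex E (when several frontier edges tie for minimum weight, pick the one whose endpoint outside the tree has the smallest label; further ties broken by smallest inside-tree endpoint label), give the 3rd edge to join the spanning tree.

Prim, starting at E.
Step 1: frontier [C—E 8, A—E 12, B—E 12] → take C—E (8); add C.
Step 2: frontier [A—C 4, C—D 11, A—E 12, B—E 12] → take A—C (4); add A.
Step 3: frontier [A—B 7, A—D 14, C—D 11, B—E 12] → take A—B (7); add B.
Step 4: frontier [A—D 14, B—D 7, C—D 11] → take B—D (7); add D.
The 3rd edge added is A—B.

A-B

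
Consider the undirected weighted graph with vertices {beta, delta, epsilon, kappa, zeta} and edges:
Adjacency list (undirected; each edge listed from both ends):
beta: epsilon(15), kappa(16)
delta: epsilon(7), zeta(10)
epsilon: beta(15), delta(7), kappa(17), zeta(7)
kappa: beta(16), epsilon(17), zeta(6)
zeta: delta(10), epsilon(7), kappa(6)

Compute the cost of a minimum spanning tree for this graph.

35

Sort edges by weight, then run Kruskal:
kappa–zeta (6): add — endpoints in different components.
delta–epsilon (7): add — endpoints in different components.
epsilon–zeta (7): add — endpoints in different components.
delta–zeta (10): skip — delta and zeta already connected.
beta–epsilon (15): add — endpoints in different components.
MST edges: kappa–zeta, delta–epsilon, epsilon–zeta, beta–epsilon; total weight 6+7+7+15 = 35.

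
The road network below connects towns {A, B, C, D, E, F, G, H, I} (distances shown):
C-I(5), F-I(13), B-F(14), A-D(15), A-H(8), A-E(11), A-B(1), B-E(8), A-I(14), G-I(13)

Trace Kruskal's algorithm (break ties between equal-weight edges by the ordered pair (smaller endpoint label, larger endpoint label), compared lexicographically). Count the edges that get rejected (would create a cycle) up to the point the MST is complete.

2

Sort edges by weight, then run Kruskal:
A-B (1): add — endpoints in different components.
C-I (5): add — endpoints in different components.
A-H (8): add — endpoints in different components.
B-E (8): add — endpoints in different components.
A-E (11): skip — A and E already connected.
F-I (13): add — endpoints in different components.
G-I (13): add — endpoints in different components.
A-I (14): add — endpoints in different components.
B-F (14): skip — B and F already connected.
A-D (15): add — endpoints in different components.
Edges rejected before the tree was complete: 2.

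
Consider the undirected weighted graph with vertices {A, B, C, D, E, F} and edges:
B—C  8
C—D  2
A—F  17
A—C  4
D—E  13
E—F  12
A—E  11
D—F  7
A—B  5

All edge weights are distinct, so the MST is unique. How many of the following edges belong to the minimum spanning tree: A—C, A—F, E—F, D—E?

Kruskal's algorithm — process edges by increasing weight (ties by edge label):
C—D (2): add — endpoints in different components.
A—C (4): add — endpoints in different components.
A—B (5): add — endpoints in different components.
D—F (7): add — endpoints in different components.
B—C (8): skip — B and C already connected.
A—E (11): add — endpoints in different components.
MST edge set: {C—D, A—C, A—B, D—F, A—E}.
Of the listed edges, {A—C} are in the MST → 1.

1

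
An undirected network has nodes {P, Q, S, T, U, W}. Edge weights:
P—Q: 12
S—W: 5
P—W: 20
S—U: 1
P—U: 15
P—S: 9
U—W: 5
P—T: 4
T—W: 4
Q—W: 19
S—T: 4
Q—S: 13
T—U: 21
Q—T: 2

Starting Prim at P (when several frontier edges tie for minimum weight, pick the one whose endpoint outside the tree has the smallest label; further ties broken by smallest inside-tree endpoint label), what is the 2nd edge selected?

Prim, starting at P.
Step 1: frontier [P—T 4, P—S 9, P—Q 12, P—U 15, P—W 20] → take P—T (4); add T.
Step 2: frontier [P—S 9, P—Q 12, P—U 15, P—W 20, Q—T 2, S—T 4, T—W 4, T—U 21] → take Q—T (2); add Q.
Step 3: frontier [P—S 9, P—U 15, P—W 20, Q—S 13, Q—W 19, S—T 4, T—W 4, T—U 21] → take S—T (4); add S.
Step 4: frontier [P—U 15, P—W 20, Q—W 19, S—U 1, S—W 5, T—W 4, T—U 21] → take S—U (1); add U.
Step 5: frontier [P—W 20, Q—W 19, S—W 5, T—W 4, U—W 5] → take T—W (4); add W.
The 2nd edge added is Q—T.

Q-T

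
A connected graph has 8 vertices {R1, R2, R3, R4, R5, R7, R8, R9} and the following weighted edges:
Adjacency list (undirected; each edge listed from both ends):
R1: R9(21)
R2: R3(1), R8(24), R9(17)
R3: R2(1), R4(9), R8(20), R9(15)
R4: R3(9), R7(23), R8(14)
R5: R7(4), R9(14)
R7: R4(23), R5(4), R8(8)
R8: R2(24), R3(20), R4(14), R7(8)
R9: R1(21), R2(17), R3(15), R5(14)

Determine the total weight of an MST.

Prim's algorithm from R1:
Step 1: cheapest edge leaving the tree is R1 R9 (21); add R9.
Step 2: cheapest edge leaving the tree is R5 R9 (14); add R5.
Step 3: cheapest edge leaving the tree is R5 R7 (4); add R7.
Step 4: cheapest edge leaving the tree is R7 R8 (8); add R8.
Step 5: cheapest edge leaving the tree is R4 R8 (14); add R4.
Step 6: cheapest edge leaving the tree is R3 R4 (9); add R3.
Step 7: cheapest edge leaving the tree is R2 R3 (1); add R2.
MST edges: R1 R9, R5 R9, R5 R7, R7 R8, R4 R8, R3 R4, R2 R3; total weight 21+14+4+8+14+9+1 = 71.

71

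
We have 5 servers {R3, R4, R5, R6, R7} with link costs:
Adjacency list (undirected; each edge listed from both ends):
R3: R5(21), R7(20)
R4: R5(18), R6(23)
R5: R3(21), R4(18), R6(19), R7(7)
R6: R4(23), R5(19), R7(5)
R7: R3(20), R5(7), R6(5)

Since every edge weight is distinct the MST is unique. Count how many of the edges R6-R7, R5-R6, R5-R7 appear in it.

Kruskal's algorithm — process edges by increasing weight (ties by edge label):
R6-R7 (5): add. Components now {R3} {R4} {R6,R7} {R5}
R5-R7 (7): add. Components now {R3} {R4} {R5,R6,R7}
R4-R5 (18): add. Components now {R3} {R4,R5,R6,R7}
R5-R6 (19): skip — R6 and R5 already connected.
R3-R7 (20): add. Components now {R3,R4,R5,R6,R7}
MST edge set: {R6-R7, R5-R7, R4-R5, R3-R7}.
Of the listed edges, {R6-R7, R5-R7} are in the MST → 2.

2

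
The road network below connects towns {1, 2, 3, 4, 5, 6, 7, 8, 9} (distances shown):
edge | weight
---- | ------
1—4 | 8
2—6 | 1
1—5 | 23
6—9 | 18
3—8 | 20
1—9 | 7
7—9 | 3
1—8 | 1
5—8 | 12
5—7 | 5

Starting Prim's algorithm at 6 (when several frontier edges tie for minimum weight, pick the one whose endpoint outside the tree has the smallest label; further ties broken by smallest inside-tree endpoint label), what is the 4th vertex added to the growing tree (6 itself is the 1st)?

Grow the tree from 6 using Prim:
Step 1: frontier [2—6 1, 6—9 18] → take 2—6 (1); add 2.
Step 2: frontier [6—9 18] → take 6—9 (18); add 9.
Step 3: frontier [7—9 3, 1—9 7] → take 7—9 (3); add 7.
Step 4: frontier [5—7 5, 1—9 7] → take 5—7 (5); add 5.
Step 5: frontier [5—8 12, 1—5 23, 1—9 7] → take 1—9 (7); add 1.
Step 6: frontier [1—8 1, 1—4 8, 5—8 12] → take 1—8 (1); add 8.
Step 7: frontier [1—4 8, 3—8 20] → take 1—4 (8); add 4.
Step 8: frontier [3—8 20] → take 3—8 (20); add 3.
Vertex order: 6, 2, 9, 7, 5, 1, 8, 4, 3. The 4th vertex is 7.

7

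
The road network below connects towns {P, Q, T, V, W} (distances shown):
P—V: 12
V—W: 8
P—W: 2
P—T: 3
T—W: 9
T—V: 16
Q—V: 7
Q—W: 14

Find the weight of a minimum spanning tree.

Grow the tree from V using Prim:
Step 1: frontier [Q—V 7, V—W 8, P—V 12, T—V 16] → take Q—V (7); add Q.
Step 2: frontier [Q—W 14, V—W 8, P—V 12, T—V 16] → take V—W (8); add W.
Step 3: frontier [P—V 12, T—V 16, P—W 2, T—W 9] → take P—W (2); add P.
Step 4: frontier [P—T 3, T—V 16, T—W 9] → take P—T (3); add T.
MST edges: Q—V, V—W, P—W, P—T; total weight 7+8+2+3 = 20.

20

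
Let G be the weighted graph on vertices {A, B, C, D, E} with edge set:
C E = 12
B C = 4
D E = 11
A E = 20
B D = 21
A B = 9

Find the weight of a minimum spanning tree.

Grow the tree from E using Prim:
Step 1: frontier [D E 11, C E 12, A E 20] → take D E (11); add D.
Step 2: frontier [B D 21, C E 12, A E 20] → take C E (12); add C.
Step 3: frontier [B C 4, B D 21, A E 20] → take B C (4); add B.
Step 4: frontier [A B 9, A E 20] → take A B (9); add A.
MST edges: D E, C E, B C, A B; total weight 11+12+4+9 = 36.

36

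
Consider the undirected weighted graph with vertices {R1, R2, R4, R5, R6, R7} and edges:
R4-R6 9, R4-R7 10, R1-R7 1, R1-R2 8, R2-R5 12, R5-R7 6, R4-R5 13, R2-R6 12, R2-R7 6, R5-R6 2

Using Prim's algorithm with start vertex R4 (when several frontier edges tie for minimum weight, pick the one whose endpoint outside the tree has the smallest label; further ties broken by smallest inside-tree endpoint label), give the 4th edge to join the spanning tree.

Grow the tree from R4 using Prim:
Step 1: cheapest edge leaving the tree is R4-R6 (9); add R6.
Step 2: cheapest edge leaving the tree is R5-R6 (2); add R5.
Step 3: cheapest edge leaving the tree is R5-R7 (6); add R7.
Step 4: cheapest edge leaving the tree is R1-R7 (1); add R1.
Step 5: cheapest edge leaving the tree is R2-R7 (6); add R2.
The 4th edge added is R1-R7.

R1-R7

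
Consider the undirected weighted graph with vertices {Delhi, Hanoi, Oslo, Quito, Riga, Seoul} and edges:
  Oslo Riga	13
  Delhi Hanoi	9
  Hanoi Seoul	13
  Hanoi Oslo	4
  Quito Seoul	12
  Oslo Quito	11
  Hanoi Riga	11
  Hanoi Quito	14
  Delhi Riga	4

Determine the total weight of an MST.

Prim, starting at Quito.
Step 1: cheapest edge leaving the tree is Oslo Quito (11); add Oslo.
Step 2: cheapest edge leaving the tree is Hanoi Oslo (4); add Hanoi.
Step 3: cheapest edge leaving the tree is Delhi Hanoi (9); add Delhi.
Step 4: cheapest edge leaving the tree is Delhi Riga (4); add Riga.
Step 5: cheapest edge leaving the tree is Quito Seoul (12); add Seoul.
MST edges: Oslo Quito, Hanoi Oslo, Delhi Hanoi, Delhi Riga, Quito Seoul; total weight 11+4+9+4+12 = 40.

40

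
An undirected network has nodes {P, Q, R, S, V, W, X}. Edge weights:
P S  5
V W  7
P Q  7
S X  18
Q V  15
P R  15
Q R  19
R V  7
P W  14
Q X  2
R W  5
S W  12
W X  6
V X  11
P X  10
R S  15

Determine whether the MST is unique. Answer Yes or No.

No

Sort edges by weight, then run Kruskal:
Q X (2): add — endpoints in different components.
P S (5): add — endpoints in different components.
R W (5): add — endpoints in different components.
W X (6): add — endpoints in different components.
P Q (7): add — endpoints in different components.
R V (7): add — endpoints in different components.
Non-tree edge V W has weight 7, equal to the heaviest edge on its tree cycle — swapping gives another MST of the same weight. Not unique.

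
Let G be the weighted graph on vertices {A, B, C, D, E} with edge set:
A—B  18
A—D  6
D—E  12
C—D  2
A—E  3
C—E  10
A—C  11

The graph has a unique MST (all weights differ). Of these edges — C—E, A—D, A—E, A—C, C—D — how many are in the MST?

3

Kruskal: consider edges lightest-first.
C—D (2): add — endpoints in different components.
A—E (3): add — endpoints in different components.
A—D (6): add — endpoints in different components.
C—E (10): skip — C and E already connected.
A—C (11): skip — A and C already connected.
D—E (12): skip — D and E already connected.
A—B (18): add — endpoints in different components.
MST edge set: {C—D, A—E, A—D, A—B}.
Of the listed edges, {A—D, A—E, C—D} are in the MST → 3.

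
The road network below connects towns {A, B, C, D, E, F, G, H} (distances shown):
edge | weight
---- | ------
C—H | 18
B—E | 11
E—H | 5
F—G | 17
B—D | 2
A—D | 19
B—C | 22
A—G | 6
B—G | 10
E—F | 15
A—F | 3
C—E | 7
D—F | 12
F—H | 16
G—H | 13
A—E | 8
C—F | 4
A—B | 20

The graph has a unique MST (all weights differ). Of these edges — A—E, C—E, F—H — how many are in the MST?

1

Kruskal's algorithm — process edges by increasing weight (ties by edge label):
B—D (2): add — endpoints in different components.
A—F (3): add — endpoints in different components.
C—F (4): add — endpoints in different components.
E—H (5): add — endpoints in different components.
A—G (6): add — endpoints in different components.
C—E (7): add — endpoints in different components.
A—E (8): skip — A and E already connected.
B—G (10): add — endpoints in different components.
MST edge set: {B—D, A—F, C—F, E—H, A—G, C—E, B—G}.
Of the listed edges, {C—E} are in the MST → 1.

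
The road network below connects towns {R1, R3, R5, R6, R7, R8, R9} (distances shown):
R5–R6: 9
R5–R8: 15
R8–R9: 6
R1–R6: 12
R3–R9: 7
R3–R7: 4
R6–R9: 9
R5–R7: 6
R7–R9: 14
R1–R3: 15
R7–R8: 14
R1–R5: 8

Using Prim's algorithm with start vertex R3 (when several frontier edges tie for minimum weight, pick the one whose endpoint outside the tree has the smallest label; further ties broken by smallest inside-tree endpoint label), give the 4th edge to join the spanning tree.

R8-R9

Grow the tree from R3 using Prim:
Step 1: cheapest edge leaving the tree is R3–R7 (4); add R7.
Step 2: cheapest edge leaving the tree is R5–R7 (6); add R5.
Step 3: cheapest edge leaving the tree is R3–R9 (7); add R9.
Step 4: cheapest edge leaving the tree is R8–R9 (6); add R8.
Step 5: cheapest edge leaving the tree is R1–R5 (8); add R1.
Step 6: cheapest edge leaving the tree is R5–R6 (9); add R6.
The 4th edge added is R8–R9.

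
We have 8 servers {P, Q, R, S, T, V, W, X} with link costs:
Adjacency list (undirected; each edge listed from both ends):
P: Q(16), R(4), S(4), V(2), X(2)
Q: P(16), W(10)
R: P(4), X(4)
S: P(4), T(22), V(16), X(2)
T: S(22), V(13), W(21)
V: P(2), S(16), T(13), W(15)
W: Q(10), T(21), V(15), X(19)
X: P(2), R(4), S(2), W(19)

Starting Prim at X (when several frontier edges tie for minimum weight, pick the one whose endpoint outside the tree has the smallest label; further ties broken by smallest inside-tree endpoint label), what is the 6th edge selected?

Prim's algorithm from X:
Step 1: cheapest edge leaving the tree is P-X (2); add P.
Step 2: cheapest edge leaving the tree is S-X (2); add S.
Step 3: cheapest edge leaving the tree is P-V (2); add V.
Step 4: cheapest edge leaving the tree is P-R (4); add R.
Step 5: cheapest edge leaving the tree is T-V (13); add T.
Step 6: cheapest edge leaving the tree is V-W (15); add W.
Step 7: cheapest edge leaving the tree is Q-W (10); add Q.
The 6th edge added is V-W.

V-W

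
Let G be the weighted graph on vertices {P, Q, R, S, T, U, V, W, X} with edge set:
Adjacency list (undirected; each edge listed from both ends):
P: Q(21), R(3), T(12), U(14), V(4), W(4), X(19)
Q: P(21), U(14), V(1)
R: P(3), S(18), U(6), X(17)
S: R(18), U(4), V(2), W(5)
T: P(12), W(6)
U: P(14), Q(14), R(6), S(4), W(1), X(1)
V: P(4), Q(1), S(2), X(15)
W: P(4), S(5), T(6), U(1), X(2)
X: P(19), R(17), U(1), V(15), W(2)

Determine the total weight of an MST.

22

Prim's algorithm from P:
Step 1: cheapest edge leaving the tree is P—R (3); add R.
Step 2: cheapest edge leaving the tree is P—V (4); add V.
Step 3: cheapest edge leaving the tree is Q—V (1); add Q.
Step 4: cheapest edge leaving the tree is S—V (2); add S.
Step 5: cheapest edge leaving the tree is S—U (4); add U.
Step 6: cheapest edge leaving the tree is U—W (1); add W.
Step 7: cheapest edge leaving the tree is U—X (1); add X.
Step 8: cheapest edge leaving the tree is T—W (6); add T.
MST edges: P—R, P—V, Q—V, S—V, S—U, U—W, U—X, T—W; total weight 3+4+1+2+4+1+1+6 = 22.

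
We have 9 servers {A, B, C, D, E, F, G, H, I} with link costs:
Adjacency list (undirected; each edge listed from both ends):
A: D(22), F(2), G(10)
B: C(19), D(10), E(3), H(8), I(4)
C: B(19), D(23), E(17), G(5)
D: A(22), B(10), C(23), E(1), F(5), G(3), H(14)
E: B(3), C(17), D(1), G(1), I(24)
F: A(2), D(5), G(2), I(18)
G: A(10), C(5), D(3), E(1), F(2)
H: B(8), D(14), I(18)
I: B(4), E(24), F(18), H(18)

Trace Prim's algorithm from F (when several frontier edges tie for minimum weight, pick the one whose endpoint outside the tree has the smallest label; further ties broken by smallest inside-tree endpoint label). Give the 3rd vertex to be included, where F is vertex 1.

Prim's algorithm from F:
Step 1: cheapest edge leaving the tree is A-F (2); add A.
Step 2: cheapest edge leaving the tree is F-G (2); add G.
Step 3: cheapest edge leaving the tree is E-G (1); add E.
Step 4: cheapest edge leaving the tree is D-E (1); add D.
Step 5: cheapest edge leaving the tree is B-E (3); add B.
Step 6: cheapest edge leaving the tree is B-I (4); add I.
Step 7: cheapest edge leaving the tree is C-G (5); add C.
Step 8: cheapest edge leaving the tree is B-H (8); add H.
Vertex order: F, A, G, E, D, B, I, C, H. The 3rd vertex is G.

G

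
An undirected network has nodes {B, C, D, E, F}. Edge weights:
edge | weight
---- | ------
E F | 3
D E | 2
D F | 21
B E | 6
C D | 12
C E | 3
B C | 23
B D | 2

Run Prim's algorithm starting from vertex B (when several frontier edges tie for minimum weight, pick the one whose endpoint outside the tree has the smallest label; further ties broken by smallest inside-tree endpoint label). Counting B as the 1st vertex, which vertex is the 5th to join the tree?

F

Grow the tree from B using Prim:
Step 1: cheapest edge leaving the tree is B D (2); add D.
Step 2: cheapest edge leaving the tree is D E (2); add E.
Step 3: cheapest edge leaving the tree is C E (3); add C.
Step 4: cheapest edge leaving the tree is E F (3); add F.
Vertex order: B, D, E, C, F. The 5th vertex is F.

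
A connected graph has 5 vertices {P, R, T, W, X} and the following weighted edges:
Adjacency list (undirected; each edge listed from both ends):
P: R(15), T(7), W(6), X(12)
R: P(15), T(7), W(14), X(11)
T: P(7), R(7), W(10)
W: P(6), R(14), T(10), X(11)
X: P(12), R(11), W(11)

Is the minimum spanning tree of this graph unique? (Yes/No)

No

Sort edges by weight, then run Kruskal:
P W (6): add — endpoints in different components.
P T (7): add — endpoints in different components.
R T (7): add — endpoints in different components.
T W (10): skip — W and T already connected.
R X (11): add — endpoints in different components.
Non-tree edge W X has weight 11, equal to the heaviest edge on its tree cycle — swapping gives another MST of the same weight. Not unique.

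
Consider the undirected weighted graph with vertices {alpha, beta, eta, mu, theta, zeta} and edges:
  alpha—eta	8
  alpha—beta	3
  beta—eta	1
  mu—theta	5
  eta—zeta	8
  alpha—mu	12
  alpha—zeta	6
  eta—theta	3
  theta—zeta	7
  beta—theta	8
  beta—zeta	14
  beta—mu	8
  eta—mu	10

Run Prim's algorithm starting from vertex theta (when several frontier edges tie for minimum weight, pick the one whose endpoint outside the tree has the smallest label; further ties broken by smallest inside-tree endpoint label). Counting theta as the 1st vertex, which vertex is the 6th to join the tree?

Prim, starting at theta.
Step 1: frontier [eta—theta 3, mu—theta 5, theta—zeta 7, beta—theta 8] → take eta—theta (3); add eta.
Step 2: frontier [beta—eta 1, alpha—eta 8, eta—zeta 8, eta—mu 10, mu—theta 5, theta—zeta 7, beta—theta 8] → take beta—eta (1); add beta.
Step 3: frontier [alpha—beta 3, beta—mu 8, beta—zeta 14, alpha—eta 8, eta—zeta 8, eta—mu 10, mu—theta 5, theta—zeta 7] → take alpha—beta (3); add alpha.
Step 4: frontier [alpha—zeta 6, alpha—mu 12, beta—mu 8, beta—zeta 14, eta—zeta 8, eta—mu 10, mu—theta 5, theta—zeta 7] → take mu—theta (5); add mu.
Step 5: frontier [alpha—zeta 6, beta—zeta 14, eta—zeta 8, theta—zeta 7] → take alpha—zeta (6); add zeta.
Vertex order: theta, eta, beta, alpha, mu, zeta. The 6th vertex is zeta.

zeta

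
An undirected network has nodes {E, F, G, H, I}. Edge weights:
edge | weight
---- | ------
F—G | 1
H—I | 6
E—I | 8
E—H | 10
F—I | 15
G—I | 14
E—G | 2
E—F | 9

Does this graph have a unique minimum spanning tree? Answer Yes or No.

Kruskal's algorithm — process edges by increasing weight (ties by edge label):
F—G (1): add. Components now {E} {F,G} {H} {I}
E—G (2): add. Components now {E,F,G} {H} {I}
H—I (6): add. Components now {E,F,G} {H,I}
E—I (8): add. Components now {E,F,G,H,I}
Every non-tree edge has weight strictly greater than the heaviest edge on the tree path between its endpoints, so the MST is unique.

Yes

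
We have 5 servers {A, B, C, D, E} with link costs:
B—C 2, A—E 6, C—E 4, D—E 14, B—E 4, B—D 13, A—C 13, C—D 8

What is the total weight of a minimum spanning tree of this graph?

20

Prim's algorithm from E:
Step 1: cheapest edge leaving the tree is B—E (4); add B.
Step 2: cheapest edge leaving the tree is B—C (2); add C.
Step 3: cheapest edge leaving the tree is A—E (6); add A.
Step 4: cheapest edge leaving the tree is C—D (8); add D.
MST edges: B—E, B—C, A—E, C—D; total weight 4+2+6+8 = 20.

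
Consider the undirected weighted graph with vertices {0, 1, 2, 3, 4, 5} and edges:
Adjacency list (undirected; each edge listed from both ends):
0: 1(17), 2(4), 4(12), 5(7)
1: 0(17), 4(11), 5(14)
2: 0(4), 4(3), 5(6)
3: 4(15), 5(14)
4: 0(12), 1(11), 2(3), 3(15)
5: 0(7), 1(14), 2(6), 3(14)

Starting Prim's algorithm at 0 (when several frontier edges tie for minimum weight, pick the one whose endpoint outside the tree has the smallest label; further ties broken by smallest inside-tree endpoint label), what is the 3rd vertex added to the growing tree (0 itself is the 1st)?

Prim, starting at 0.
Step 1: cheapest edge leaving the tree is 0 2 (4); add 2.
Step 2: cheapest edge leaving the tree is 2 4 (3); add 4.
Step 3: cheapest edge leaving the tree is 2 5 (6); add 5.
Step 4: cheapest edge leaving the tree is 1 4 (11); add 1.
Step 5: cheapest edge leaving the tree is 3 5 (14); add 3.
Vertex order: 0, 2, 4, 5, 1, 3. The 3rd vertex is 4.

4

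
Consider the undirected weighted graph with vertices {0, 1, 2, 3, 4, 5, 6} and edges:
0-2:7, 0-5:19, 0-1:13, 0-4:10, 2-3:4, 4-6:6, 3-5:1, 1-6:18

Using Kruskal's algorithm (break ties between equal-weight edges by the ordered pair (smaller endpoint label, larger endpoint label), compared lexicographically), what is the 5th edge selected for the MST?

0-4

Kruskal's algorithm — process edges by increasing weight (ties by edge label):
3-5 (1): add. Components now {0} {1} {2} {3,5} {4} {6}
2-3 (4): add. Components now {0} {1} {2,3,5} {4} {6}
4-6 (6): add. Components now {0} {1} {2,3,5} {4,6}
0-2 (7): add. Components now {0,2,3,5} {1} {4,6}
0-4 (10): add. Components now {0,2,3,4,5,6} {1}
0-1 (13): add. Components now {0,1,2,3,4,5,6}
The 5th edge added is 0-4.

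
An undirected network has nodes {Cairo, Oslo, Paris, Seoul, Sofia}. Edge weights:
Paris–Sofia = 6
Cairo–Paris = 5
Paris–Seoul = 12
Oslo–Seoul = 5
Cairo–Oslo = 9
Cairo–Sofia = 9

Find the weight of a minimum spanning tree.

Sort edges by weight, then run Kruskal:
Cairo–Paris (5): add — endpoints in different components.
Oslo–Seoul (5): add — endpoints in different components.
Paris–Sofia (6): add — endpoints in different components.
Cairo–Oslo (9): add — endpoints in different components.
MST edges: Cairo–Paris, Oslo–Seoul, Paris–Sofia, Cairo–Oslo; total weight 5+5+6+9 = 25.

25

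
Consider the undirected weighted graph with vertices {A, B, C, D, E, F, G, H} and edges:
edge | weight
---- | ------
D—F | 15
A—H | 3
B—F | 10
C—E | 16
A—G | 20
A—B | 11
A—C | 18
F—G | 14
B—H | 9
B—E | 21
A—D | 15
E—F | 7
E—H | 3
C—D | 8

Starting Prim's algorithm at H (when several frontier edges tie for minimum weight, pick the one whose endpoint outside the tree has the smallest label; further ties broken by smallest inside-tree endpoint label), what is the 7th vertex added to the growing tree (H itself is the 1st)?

D

Prim's algorithm from H:
Step 1: frontier [A—H 3, E—H 3, B—H 9] → take A—H (3); add A.
Step 2: frontier [A—B 11, A—D 15, A—C 18, A—G 20, E—H 3, B—H 9] → take E—H (3); add E.
Step 3: frontier [A—B 11, A—D 15, A—C 18, A—G 20, E—F 7, C—E 16, B—E 21, B—H 9] → take E—F (7); add F.
Step 4: frontier [A—B 11, A—D 15, A—C 18, A—G 20, C—E 16, B—E 21, B—F 10, F—G 14, D—F 15, B—H 9] → take B—H (9); add B.
Step 5: frontier [A—D 15, A—C 18, A—G 20, C—E 16, F—G 14, D—F 15] → take F—G (14); add G.
Step 6: frontier [A—D 15, A—C 18, C—E 16, D—F 15] → take A—D (15); add D.
Step 7: frontier [A—C 18, C—D 8, C—E 16] → take C—D (8); add C.
Vertex order: H, A, E, F, B, G, D, C. The 7th vertex is D.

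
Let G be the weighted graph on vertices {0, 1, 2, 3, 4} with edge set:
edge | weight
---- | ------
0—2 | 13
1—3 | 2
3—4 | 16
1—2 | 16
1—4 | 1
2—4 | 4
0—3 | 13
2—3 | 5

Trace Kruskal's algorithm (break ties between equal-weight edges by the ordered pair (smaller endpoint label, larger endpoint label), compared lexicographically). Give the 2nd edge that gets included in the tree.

Kruskal's algorithm — process edges by increasing weight (ties by edge label):
1—4 (1): add. Components now {0} {1,4} {2} {3}
1—3 (2): add. Components now {0} {1,3,4} {2}
2—4 (4): add. Components now {0} {1,2,3,4}
2—3 (5): skip — 2 and 3 already connected.
0—2 (13): add. Components now {0,1,2,3,4}
The 2nd edge added is 1—3.

1-3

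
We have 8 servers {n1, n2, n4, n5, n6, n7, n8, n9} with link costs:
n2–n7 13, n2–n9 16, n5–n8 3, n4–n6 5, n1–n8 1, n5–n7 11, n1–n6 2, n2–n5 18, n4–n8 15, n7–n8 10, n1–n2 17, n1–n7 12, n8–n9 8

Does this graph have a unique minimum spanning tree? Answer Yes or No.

Kruskal: consider edges lightest-first.
n1–n8 (1): add — endpoints in different components.
n1–n6 (2): add — endpoints in different components.
n5–n8 (3): add — endpoints in different components.
n4–n6 (5): add — endpoints in different components.
n8–n9 (8): add — endpoints in different components.
n7–n8 (10): add — endpoints in different components.
n5–n7 (11): skip — n7 and n5 already connected.
n1–n7 (12): skip — n7 and n1 already connected.
n2–n7 (13): add — endpoints in different components.
Every non-tree edge has weight strictly greater than the heaviest edge on the tree path between its endpoints, so the MST is unique.

Yes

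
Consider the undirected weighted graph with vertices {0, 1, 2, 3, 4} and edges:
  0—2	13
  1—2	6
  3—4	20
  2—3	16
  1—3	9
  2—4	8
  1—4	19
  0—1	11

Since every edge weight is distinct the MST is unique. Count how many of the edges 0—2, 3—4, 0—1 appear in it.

1

Kruskal: consider edges lightest-first.
1—2 (6): add. Components now {0} {1,2} {3} {4}
2—4 (8): add. Components now {0} {1,2,4} {3}
1—3 (9): add. Components now {0} {1,2,3,4}
0—1 (11): add. Components now {0,1,2,3,4}
MST edge set: {1—2, 2—4, 1—3, 0—1}.
Of the listed edges, {0—1} are in the MST → 1.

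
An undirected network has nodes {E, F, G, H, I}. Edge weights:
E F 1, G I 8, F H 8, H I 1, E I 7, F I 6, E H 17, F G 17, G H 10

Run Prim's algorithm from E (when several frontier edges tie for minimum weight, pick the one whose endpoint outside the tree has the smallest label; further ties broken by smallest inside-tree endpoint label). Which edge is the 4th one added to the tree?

Prim, starting at E.
Step 1: frontier [E F 1, E I 7, E H 17] → take E F (1); add F.
Step 2: frontier [E I 7, E H 17, F I 6, F H 8, F G 17] → take F I (6); add I.
Step 3: frontier [E H 17, F H 8, F G 17, H I 1, G I 8] → take H I (1); add H.
Step 4: frontier [F G 17, G H 10, G I 8] → take G I (8); add G.
The 4th edge added is G I.

G-I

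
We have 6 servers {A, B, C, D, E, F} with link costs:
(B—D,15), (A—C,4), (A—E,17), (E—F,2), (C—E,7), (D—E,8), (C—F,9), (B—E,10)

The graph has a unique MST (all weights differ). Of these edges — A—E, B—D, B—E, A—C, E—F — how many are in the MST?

3

Kruskal: consider edges lightest-first.
E—F (2): add. Components now {A} {B} {C} {D} {E,F}
A—C (4): add. Components now {A,C} {B} {D} {E,F}
C—E (7): add. Components now {A,C,E,F} {B} {D}
D—E (8): add. Components now {A,C,D,E,F} {B}
C—F (9): skip — C and F already connected.
B—E (10): add. Components now {A,B,C,D,E,F}
MST edge set: {E—F, A—C, C—E, D—E, B—E}.
Of the listed edges, {B—E, A—C, E—F} are in the MST → 3.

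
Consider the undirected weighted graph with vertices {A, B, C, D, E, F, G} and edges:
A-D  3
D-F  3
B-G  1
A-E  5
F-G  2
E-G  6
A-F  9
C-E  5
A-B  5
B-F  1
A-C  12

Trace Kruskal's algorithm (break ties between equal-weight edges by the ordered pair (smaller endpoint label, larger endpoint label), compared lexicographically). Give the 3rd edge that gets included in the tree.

Kruskal: consider edges lightest-first.
B-F (1): add. Components now {A} {B,F} {C} {D} {E} {G}
B-G (1): add. Components now {A} {B,F,G} {C} {D} {E}
F-G (2): skip — F and G already connected.
A-D (3): add. Components now {A,D} {B,F,G} {C} {E}
D-F (3): add. Components now {A,B,D,F,G} {C} {E}
A-B (5): skip — A and B already connected.
A-E (5): add. Components now {A,B,D,E,F,G} {C}
C-E (5): add. Components now {A,B,C,D,E,F,G}
The 3rd edge added is A-D.

A-D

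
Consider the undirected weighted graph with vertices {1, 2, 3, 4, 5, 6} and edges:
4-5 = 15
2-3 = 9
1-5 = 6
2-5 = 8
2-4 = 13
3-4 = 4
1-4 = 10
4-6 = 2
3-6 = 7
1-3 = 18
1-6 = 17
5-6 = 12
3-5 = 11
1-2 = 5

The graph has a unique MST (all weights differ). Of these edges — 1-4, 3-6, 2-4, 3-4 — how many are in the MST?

1

Kruskal's algorithm — process edges by increasing weight (ties by edge label):
4-6 (2): add — endpoints in different components.
3-4 (4): add — endpoints in different components.
1-2 (5): add — endpoints in different components.
1-5 (6): add — endpoints in different components.
3-6 (7): skip — 3 and 6 already connected.
2-5 (8): skip — 2 and 5 already connected.
2-3 (9): add — endpoints in different components.
MST edge set: {4-6, 3-4, 1-2, 1-5, 2-3}.
Of the listed edges, {3-4} are in the MST → 1.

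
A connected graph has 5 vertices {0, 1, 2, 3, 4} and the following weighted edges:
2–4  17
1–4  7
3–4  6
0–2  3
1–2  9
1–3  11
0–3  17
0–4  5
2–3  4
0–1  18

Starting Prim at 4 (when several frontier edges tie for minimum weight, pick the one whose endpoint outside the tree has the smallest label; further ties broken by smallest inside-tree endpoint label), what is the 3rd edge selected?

2-3

Prim, starting at 4.
Step 1: frontier [0–4 5, 3–4 6, 1–4 7, 2–4 17] → take 0–4 (5); add 0.
Step 2: frontier [0–2 3, 0–3 17, 0–1 18, 3–4 6, 1–4 7, 2–4 17] → take 0–2 (3); add 2.
Step 3: frontier [0–3 17, 0–1 18, 2–3 4, 1–2 9, 3–4 6, 1–4 7] → take 2–3 (4); add 3.
Step 4: frontier [0–1 18, 1–2 9, 1–3 11, 1–4 7] → take 1–4 (7); add 1.
The 3rd edge added is 2–3.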